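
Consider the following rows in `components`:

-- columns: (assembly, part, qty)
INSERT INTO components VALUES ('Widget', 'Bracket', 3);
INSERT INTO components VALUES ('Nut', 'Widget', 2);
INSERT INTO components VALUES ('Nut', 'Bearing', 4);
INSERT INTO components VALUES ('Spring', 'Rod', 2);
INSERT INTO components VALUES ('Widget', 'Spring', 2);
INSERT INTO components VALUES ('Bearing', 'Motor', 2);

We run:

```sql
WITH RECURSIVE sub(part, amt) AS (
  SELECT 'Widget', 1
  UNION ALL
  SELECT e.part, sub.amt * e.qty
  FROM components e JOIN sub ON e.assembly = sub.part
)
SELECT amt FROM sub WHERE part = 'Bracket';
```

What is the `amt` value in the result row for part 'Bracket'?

Base: (Widget, amt=1).
Iteration 1: components of {Widget} -> Bracket = 1*3 = 3, Spring = 1*2 = 2.
Iteration 2: components of {Bracket,Spring} -> Rod = 2*2 = 4.
Iteration 3: no further components; recursion stops.

3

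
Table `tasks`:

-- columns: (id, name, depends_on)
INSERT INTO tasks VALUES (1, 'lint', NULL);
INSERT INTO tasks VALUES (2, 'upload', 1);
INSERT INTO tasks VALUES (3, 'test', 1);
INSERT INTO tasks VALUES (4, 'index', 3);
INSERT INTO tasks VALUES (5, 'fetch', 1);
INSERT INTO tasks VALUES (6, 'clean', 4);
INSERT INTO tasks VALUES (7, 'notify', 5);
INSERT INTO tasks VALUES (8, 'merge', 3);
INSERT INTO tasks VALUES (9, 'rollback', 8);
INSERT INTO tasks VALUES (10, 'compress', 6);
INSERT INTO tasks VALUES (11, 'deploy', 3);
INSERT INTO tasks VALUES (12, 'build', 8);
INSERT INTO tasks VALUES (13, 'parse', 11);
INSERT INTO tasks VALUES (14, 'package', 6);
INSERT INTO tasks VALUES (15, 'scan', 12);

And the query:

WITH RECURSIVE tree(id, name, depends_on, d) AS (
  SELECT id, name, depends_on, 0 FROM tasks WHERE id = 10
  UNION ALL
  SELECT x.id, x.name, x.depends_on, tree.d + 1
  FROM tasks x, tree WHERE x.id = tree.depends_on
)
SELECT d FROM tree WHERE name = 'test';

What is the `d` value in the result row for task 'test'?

Base: id=10 (compress), depends_on=6, d 0.
Iteration 1: join on id=6 -> clean (id 6, depends_on=4, d 1).
Iteration 2: join on id=4 -> index (id 4, depends_on=3, d 2).
Iteration 3: join on id=3 -> test (id 3, depends_on=1, d 3).
Iteration 4: join on id=1 -> lint (id 1, depends_on=NULL, d 4).
Iteration 5: depends_on is NULL; no match; recursion stops.

3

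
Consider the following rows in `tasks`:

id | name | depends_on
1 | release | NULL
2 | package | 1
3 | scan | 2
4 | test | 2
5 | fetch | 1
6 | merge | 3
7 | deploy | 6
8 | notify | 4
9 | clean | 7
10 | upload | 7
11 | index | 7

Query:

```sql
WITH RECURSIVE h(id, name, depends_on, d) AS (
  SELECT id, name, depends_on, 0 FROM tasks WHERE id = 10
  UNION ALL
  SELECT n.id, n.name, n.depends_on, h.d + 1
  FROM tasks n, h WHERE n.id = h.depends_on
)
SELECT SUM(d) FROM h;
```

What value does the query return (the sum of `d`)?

Base: id=10 (upload), depends_on=7, d 0.
Iteration 1: join on id=7 -> deploy (id 7, depends_on=6, d 1).
Iteration 2: join on id=6 -> merge (id 6, depends_on=3, d 2).
Iteration 3: join on id=3 -> scan (id 3, depends_on=2, d 3).
Iteration 4: join on id=2 -> package (id 2, depends_on=1, d 4).
Iteration 5: join on id=1 -> release (id 1, depends_on=NULL, d 5).
Iteration 6: depends_on is NULL; no match; recursion stops.
SUM(d) = 0 + 1 + 2 + 3 + 4 + 5 = 15.

15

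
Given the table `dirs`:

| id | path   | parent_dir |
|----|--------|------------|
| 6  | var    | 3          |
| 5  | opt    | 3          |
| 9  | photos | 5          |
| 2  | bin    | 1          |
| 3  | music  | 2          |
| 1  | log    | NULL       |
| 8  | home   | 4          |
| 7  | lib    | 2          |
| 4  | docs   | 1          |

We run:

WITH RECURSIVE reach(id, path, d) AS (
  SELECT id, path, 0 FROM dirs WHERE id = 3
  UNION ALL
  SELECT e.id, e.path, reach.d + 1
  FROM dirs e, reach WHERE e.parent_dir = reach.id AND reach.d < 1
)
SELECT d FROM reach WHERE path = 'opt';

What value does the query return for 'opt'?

1

Base: id=3 (music) at d 0.
Iteration 1: rows with parent_dir in {3} -> opt (id 5, d 1), var (id 6, d 1).
Iteration 2: d < 1 fails for all current rows; recursion stops.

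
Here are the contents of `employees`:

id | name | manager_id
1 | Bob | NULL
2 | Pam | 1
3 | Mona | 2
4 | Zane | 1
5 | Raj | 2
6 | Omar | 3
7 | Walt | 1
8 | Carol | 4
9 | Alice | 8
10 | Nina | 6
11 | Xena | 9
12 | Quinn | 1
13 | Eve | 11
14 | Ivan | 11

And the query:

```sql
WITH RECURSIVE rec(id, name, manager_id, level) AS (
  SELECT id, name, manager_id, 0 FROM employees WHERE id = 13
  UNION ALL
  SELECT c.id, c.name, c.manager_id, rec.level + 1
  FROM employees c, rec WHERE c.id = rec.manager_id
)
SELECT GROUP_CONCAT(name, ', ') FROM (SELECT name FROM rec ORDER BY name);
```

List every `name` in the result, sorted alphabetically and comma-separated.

Base: id=13 (Eve), manager_id=11, level 0.
Iteration 1: join on id=11 -> Xena (id 11, manager_id=9, level 1).
Iteration 2: join on id=9 -> Alice (id 9, manager_id=8, level 2).
Iteration 3: join on id=8 -> Carol (id 8, manager_id=4, level 3).
Iteration 4: join on id=4 -> Zane (id 4, manager_id=1, level 4).
Iteration 5: join on id=1 -> Bob (id 1, manager_id=NULL, level 5).
Iteration 6: manager_id is NULL; no match; recursion stops.

Alice, Bob, Carol, Eve, Xena, Zane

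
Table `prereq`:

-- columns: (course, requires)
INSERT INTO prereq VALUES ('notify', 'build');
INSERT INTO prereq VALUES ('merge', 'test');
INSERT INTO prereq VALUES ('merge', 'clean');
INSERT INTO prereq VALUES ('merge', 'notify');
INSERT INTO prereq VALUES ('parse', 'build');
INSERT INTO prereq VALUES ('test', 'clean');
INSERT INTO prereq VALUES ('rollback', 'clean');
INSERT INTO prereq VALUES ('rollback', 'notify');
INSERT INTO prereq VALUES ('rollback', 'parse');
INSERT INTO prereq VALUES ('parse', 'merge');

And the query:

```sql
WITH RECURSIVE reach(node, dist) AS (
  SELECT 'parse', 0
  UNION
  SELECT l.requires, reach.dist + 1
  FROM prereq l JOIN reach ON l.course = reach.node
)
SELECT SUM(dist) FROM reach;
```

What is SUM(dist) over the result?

Base: (parse, dist=0).
Iteration 1: edges from {parse} -> (build, dist=1), (merge, dist=1).
Iteration 2: edges from {build,merge} -> (clean, dist=2), (notify, dist=2), (test, dist=2).
Iteration 3: edges from {clean,notify,test} -> (build, dist=3), (clean, dist=3).
Iteration 4: no outgoing edges from {build,clean}; recursion stops.
SUM(dist) = 0 + 1 + 1 + 2 + 2 + 2 + 3 + 3 = 14.

14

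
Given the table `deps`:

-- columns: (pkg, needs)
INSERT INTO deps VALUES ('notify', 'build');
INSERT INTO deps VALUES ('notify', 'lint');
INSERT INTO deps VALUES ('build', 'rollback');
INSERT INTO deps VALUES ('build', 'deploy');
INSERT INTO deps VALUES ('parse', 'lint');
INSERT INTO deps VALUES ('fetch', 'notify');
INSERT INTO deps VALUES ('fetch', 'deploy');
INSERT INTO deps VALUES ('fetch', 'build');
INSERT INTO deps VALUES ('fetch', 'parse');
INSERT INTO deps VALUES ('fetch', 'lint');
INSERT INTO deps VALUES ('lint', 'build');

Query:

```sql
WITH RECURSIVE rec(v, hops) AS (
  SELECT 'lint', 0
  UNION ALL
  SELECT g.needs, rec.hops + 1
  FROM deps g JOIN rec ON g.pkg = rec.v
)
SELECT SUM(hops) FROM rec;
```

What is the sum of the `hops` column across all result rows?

Base: (lint, hops=0).
Iteration 1: edges from {lint} -> (build, hops=1).
Iteration 2: edges from {build} -> (deploy, hops=2), (rollback, hops=2).
Iteration 3: no outgoing edges from {deploy,rollback}; recursion stops.
SUM(hops) = 0 + 1 + 2 + 2 = 5.

5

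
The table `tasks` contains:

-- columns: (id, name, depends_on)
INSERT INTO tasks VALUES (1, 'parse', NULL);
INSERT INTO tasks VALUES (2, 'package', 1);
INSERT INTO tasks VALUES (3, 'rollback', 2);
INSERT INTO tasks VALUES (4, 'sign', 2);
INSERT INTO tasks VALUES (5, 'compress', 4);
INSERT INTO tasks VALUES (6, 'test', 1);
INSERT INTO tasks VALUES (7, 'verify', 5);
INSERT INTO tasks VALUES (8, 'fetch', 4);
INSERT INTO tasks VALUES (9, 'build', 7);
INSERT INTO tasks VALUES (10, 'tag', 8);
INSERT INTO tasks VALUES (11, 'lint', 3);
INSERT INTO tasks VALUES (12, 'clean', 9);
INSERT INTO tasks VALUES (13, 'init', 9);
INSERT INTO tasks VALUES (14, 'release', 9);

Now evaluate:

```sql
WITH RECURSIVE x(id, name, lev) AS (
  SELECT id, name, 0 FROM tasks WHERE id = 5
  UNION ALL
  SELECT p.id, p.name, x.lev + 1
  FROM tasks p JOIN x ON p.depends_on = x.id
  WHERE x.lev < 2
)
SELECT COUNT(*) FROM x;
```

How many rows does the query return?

Base: id=5 (compress) at lev 0.
Iteration 1: rows with depends_on in {5} -> verify (id 7, lev 1).
Iteration 2: rows with depends_on in {7} -> build (id 9, lev 2).
Iteration 3: lev < 2 fails for all current rows; recursion stops.
Total rows emitted: 3.

3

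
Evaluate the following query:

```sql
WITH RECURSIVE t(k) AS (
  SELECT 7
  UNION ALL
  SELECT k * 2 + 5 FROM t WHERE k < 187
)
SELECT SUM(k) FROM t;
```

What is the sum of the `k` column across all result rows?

347

Base: k=7.
Iteration 1: 7 < 187 holds -> k = 7 * 2 + 5 = 19.
Iteration 2: 19 < 187 holds -> k = 19 * 2 + 5 = 43.
Iteration 3: 43 < 187 holds -> k = 43 * 2 + 5 = 91.
Iteration 4: 91 < 187 holds -> k = 91 * 2 + 5 = 187.
Iteration 5: 187 < 187 fails; recursion stops.
SUM(k) = 7 + 19 + 43 + 91 + 187 = 347.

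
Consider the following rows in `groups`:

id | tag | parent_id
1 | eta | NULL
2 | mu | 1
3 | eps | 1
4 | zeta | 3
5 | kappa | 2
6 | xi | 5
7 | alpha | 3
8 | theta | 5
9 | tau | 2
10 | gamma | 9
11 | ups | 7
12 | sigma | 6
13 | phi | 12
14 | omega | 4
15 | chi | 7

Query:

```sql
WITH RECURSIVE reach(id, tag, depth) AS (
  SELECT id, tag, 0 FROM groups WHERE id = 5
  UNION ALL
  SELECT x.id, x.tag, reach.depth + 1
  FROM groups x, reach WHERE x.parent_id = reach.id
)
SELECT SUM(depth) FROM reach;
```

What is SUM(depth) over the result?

Base: id=5 (kappa) at depth 0.
Iteration 1: rows with parent_id in {5} -> xi (id 6, depth 1), theta (id 8, depth 1).
Iteration 2: rows with parent_id in {6,8} -> sigma (id 12, depth 2).
Iteration 3: rows with parent_id in {12} -> phi (id 13, depth 3).
Iteration 4: no rows with parent_id in {13}; recursion stops.
SUM(depth) = 0 + 1 + 1 + 2 + 3 = 7.

7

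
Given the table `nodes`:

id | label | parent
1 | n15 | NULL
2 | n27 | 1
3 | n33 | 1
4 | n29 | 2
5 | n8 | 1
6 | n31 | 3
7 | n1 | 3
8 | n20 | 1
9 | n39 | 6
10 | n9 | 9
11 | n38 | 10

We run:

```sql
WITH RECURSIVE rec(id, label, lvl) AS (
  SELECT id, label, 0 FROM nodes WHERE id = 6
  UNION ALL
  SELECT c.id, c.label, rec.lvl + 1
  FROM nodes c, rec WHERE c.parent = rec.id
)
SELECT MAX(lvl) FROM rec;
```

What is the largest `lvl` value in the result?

3

Base: id=6 (n31) at lvl 0.
Iteration 1: rows with parent in {6} -> n39 (id 9, lvl 1).
Iteration 2: rows with parent in {9} -> n9 (id 10, lvl 2).
Iteration 3: rows with parent in {10} -> n38 (id 11, lvl 3).
Iteration 4: no rows with parent in {11}; recursion stops.
lvl values: 0, 1, 2, 3; the maximum is 3.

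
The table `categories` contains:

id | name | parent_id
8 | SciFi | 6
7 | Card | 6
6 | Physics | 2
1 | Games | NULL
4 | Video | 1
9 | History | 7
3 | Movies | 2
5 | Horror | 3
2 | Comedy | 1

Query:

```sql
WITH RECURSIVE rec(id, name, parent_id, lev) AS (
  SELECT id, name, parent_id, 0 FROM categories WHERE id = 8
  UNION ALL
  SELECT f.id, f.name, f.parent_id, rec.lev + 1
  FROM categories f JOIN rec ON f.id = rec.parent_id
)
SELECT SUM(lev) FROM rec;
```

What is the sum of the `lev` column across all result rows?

6

Base: id=8 (SciFi), parent_id=6, lev 0.
Iteration 1: join on id=6 -> Physics (id 6, parent_id=2, lev 1).
Iteration 2: join on id=2 -> Comedy (id 2, parent_id=1, lev 2).
Iteration 3: join on id=1 -> Games (id 1, parent_id=NULL, lev 3).
Iteration 4: parent_id is NULL; no match; recursion stops.
SUM(lev) = 0 + 1 + 2 + 3 = 6.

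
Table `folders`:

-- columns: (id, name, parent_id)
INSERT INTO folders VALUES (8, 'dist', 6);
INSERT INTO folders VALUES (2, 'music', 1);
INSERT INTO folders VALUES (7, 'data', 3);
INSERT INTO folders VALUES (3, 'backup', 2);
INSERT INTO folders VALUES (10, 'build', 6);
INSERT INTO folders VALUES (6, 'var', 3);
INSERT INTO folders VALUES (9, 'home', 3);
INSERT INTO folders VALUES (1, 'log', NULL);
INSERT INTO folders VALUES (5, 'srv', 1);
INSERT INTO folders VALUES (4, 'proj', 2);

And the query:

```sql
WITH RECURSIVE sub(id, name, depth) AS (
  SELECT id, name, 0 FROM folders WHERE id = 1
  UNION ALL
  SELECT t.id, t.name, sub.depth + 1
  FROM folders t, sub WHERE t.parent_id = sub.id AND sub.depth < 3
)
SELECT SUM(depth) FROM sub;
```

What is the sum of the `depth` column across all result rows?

15

Base: id=1 (log) at depth 0.
Iteration 1: rows with parent_id in {1} -> music (id 2, depth 1), srv (id 5, depth 1).
Iteration 2: rows with parent_id in {2,5} -> backup (id 3, depth 2), proj (id 4, depth 2).
Iteration 3: rows with parent_id in {3,4} -> var (id 6, depth 3), data (id 7, depth 3), home (id 9, depth 3).
Iteration 4: depth < 3 fails for all current rows; recursion stops.
SUM(depth) = 0 + 1 + 1 + 2 + 2 + 3 + 3 + 3 = 15.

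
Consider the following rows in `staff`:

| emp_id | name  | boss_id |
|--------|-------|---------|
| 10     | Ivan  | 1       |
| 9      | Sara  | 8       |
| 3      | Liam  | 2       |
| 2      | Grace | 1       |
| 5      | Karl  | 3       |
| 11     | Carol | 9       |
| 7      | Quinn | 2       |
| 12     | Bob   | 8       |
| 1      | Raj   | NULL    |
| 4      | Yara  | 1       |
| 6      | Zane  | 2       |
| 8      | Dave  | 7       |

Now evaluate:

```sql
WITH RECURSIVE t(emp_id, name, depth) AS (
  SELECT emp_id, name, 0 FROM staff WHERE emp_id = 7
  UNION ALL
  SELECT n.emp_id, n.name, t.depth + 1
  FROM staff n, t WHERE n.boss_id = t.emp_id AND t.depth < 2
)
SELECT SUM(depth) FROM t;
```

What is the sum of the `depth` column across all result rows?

Base: emp_id=7 (Quinn) at depth 0.
Iteration 1: rows with boss_id in {7} -> Dave (id 8, depth 1).
Iteration 2: rows with boss_id in {8} -> Sara (id 9, depth 2), Bob (id 12, depth 2).
Iteration 3: depth < 2 fails for all current rows; recursion stops.
SUM(depth) = 0 + 1 + 2 + 2 = 5.

5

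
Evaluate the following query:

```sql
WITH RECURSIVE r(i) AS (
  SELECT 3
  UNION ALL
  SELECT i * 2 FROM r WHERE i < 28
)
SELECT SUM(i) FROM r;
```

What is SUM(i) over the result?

Base: i=3.
Iteration 1: 3 < 28 holds -> i = 3 * 2 = 6.
Iteration 2: 6 < 28 holds -> i = 6 * 2 = 12.
Iteration 3: 12 < 28 holds -> i = 12 * 2 = 24.
Iteration 4: 24 < 28 holds -> i = 24 * 2 = 48.
Iteration 5: 48 < 28 fails; recursion stops.
SUM(i) = 3 + 6 + 12 + 24 + 48 = 93.

93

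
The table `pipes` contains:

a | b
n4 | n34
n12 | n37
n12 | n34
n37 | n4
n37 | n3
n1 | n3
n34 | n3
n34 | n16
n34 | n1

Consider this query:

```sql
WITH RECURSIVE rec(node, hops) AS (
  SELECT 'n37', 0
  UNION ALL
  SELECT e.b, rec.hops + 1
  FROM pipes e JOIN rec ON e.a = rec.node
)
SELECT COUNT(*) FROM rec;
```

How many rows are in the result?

Base: (n37, hops=0).
Iteration 1: edges from {n37} -> (n3, hops=1), (n4, hops=1).
Iteration 2: edges from {n3,n4} -> (n34, hops=2).
Iteration 3: edges from {n34} -> (n1, hops=3), (n16, hops=3), (n3, hops=3).
Iteration 4: edges from {n1,n16,n3} -> (n3, hops=4).
Iteration 5: no outgoing edges from {n3}; recursion stops.
Total rows emitted: 8.

8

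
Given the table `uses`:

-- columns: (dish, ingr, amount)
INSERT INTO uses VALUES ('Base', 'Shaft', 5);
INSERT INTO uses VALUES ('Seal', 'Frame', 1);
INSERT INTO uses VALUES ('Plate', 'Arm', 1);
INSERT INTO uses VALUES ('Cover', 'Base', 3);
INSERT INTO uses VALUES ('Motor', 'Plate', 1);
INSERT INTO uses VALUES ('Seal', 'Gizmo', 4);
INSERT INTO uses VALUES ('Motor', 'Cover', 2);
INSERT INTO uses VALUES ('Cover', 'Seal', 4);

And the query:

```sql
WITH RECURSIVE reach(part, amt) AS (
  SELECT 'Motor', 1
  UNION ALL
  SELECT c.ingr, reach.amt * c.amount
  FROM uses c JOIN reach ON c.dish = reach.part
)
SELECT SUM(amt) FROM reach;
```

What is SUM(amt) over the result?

Base: (Motor, amt=1).
Iteration 1: components of {Motor} -> Cover = 1*2 = 2, Plate = 1*1 = 1.
Iteration 2: components of {Cover,Plate} -> Arm = 1*1 = 1, Base = 2*3 = 6, Seal = 2*4 = 8.
Iteration 3: components of {Arm,Base,Seal} -> Frame = 8*1 = 8, Gizmo = 8*4 = 32, Shaft = 6*5 = 30.
Iteration 4: no further components; recursion stops.
SUM(amt) = 1 + 2 + 1 + 6 + 8 + 1 + 30 + 32 + 8 = 89.

89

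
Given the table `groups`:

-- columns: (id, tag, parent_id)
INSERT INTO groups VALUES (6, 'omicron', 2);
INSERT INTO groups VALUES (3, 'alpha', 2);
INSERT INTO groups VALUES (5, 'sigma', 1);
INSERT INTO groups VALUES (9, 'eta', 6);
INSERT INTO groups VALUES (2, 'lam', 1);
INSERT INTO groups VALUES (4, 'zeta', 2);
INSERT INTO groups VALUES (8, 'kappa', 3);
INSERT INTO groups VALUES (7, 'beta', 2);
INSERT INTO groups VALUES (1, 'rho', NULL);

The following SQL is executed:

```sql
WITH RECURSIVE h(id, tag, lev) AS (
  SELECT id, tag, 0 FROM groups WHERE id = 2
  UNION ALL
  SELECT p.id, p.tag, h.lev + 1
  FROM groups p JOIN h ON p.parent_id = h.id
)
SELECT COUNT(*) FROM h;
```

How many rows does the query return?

Base: id=2 (lam) at lev 0.
Iteration 1: rows with parent_id in {2} -> alpha (id 3, lev 1), zeta (id 4, lev 1), omicron (id 6, lev 1), beta (id 7, lev 1).
Iteration 2: rows with parent_id in {3,4,6,7} -> kappa (id 8, lev 2), eta (id 9, lev 2).
Iteration 3: no rows with parent_id in {8,9}; recursion stops.
Total rows emitted: 7.

7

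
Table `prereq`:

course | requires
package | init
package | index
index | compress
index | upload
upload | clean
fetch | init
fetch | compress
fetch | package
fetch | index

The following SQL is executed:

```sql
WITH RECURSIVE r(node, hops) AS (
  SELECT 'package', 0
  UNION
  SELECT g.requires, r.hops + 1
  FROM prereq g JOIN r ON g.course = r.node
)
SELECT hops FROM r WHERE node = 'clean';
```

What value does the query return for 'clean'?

3

Base: (package, hops=0).
Iteration 1: edges from {package} -> (index, hops=1), (init, hops=1).
Iteration 2: edges from {index,init} -> (compress, hops=2), (upload, hops=2).
Iteration 3: edges from {compress,upload} -> (clean, hops=3).
Iteration 4: no outgoing edges from {clean}; recursion stops.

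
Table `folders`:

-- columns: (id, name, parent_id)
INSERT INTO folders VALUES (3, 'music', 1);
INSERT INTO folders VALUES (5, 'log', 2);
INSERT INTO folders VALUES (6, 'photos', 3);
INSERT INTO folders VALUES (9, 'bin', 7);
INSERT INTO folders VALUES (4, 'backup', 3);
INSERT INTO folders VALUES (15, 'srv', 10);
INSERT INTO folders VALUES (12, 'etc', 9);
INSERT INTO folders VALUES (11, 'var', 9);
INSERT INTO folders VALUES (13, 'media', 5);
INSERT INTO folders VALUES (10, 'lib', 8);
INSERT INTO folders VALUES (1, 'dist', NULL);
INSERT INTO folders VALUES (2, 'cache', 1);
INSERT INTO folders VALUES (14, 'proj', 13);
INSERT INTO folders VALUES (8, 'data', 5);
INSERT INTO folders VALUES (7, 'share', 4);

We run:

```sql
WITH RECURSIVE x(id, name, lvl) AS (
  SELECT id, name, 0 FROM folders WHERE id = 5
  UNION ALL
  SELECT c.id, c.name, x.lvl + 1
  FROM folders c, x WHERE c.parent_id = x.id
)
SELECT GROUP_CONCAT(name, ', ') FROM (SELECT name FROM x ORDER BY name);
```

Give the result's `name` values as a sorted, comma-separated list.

data, lib, log, media, proj, srv

Base: id=5 (log) at lvl 0.
Iteration 1: rows with parent_id in {5} -> data (id 8, lvl 1), media (id 13, lvl 1).
Iteration 2: rows with parent_id in {8,13} -> lib (id 10, lvl 2), proj (id 14, lvl 2).
Iteration 3: rows with parent_id in {10,14} -> srv (id 15, lvl 3).
Iteration 4: no rows with parent_id in {15}; recursion stops.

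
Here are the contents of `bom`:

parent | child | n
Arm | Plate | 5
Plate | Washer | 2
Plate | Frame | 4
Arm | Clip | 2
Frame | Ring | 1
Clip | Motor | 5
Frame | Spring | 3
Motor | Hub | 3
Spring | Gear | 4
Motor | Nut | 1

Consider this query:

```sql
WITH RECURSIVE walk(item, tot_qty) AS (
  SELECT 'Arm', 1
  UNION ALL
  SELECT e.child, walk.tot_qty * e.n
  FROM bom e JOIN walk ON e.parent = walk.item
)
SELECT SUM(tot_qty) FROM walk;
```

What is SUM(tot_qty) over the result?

Base: (Arm, tot_qty=1).
Iteration 1: components of {Arm} -> Clip = 1*2 = 2, Plate = 1*5 = 5.
Iteration 2: components of {Clip,Plate} -> Frame = 5*4 = 20, Motor = 2*5 = 10, Washer = 5*2 = 10.
Iteration 3: components of {Frame,Motor,Washer} -> Hub = 10*3 = 30, Nut = 10*1 = 10, Ring = 20*1 = 20, Spring = 20*3 = 60.
Iteration 4: components of {Hub,Nut,Ring,Spring} -> Gear = 60*4 = 240.
Iteration 5: no further components; recursion stops.
SUM(tot_qty) = 1 + 5 + 2 + 10 + 20 + 10 + 20 + 60 + 30 + 10 + 240 = 408.

408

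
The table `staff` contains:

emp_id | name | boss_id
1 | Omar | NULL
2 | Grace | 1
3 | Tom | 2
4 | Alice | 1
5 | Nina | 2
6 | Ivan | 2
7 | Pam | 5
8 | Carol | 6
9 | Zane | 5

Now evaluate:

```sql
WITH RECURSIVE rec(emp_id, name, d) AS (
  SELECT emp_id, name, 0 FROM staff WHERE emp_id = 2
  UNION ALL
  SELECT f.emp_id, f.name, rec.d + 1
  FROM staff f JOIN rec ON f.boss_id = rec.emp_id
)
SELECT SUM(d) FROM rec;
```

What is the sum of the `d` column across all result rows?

Base: emp_id=2 (Grace) at d 0.
Iteration 1: rows with boss_id in {2} -> Tom (id 3, d 1), Nina (id 5, d 1), Ivan (id 6, d 1).
Iteration 2: rows with boss_id in {3,5,6} -> Pam (id 7, d 2), Carol (id 8, d 2), Zane (id 9, d 2).
Iteration 3: no rows with boss_id in {7,8,9}; recursion stops.
SUM(d) = 0 + 1 + 1 + 1 + 2 + 2 + 2 = 9.

9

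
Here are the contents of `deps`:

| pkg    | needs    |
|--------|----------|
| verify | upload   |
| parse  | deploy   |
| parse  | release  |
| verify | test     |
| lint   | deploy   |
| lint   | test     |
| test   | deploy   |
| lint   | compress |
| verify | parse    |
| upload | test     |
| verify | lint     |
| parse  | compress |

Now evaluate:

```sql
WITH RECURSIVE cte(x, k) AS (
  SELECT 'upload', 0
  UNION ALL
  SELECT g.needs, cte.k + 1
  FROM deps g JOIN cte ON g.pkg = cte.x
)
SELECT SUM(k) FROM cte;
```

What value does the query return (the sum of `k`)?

3

Base: (upload, k=0).
Iteration 1: edges from {upload} -> (test, k=1).
Iteration 2: edges from {test} -> (deploy, k=2).
Iteration 3: no outgoing edges from {deploy}; recursion stops.
SUM(k) = 0 + 1 + 2 = 3.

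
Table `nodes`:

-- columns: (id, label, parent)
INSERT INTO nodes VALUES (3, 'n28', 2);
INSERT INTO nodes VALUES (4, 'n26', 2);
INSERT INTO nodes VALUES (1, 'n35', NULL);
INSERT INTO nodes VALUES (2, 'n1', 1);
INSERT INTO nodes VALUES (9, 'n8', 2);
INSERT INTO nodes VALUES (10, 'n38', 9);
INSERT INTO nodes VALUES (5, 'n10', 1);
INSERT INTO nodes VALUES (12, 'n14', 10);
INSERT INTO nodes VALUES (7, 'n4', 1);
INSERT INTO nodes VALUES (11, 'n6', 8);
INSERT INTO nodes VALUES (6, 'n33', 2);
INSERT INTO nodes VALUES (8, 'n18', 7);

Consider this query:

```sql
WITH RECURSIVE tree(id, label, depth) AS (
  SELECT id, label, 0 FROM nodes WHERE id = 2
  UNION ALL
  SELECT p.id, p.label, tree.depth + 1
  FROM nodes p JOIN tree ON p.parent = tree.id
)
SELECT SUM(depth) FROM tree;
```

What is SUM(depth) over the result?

9

Base: id=2 (n1) at depth 0.
Iteration 1: rows with parent in {2} -> n28 (id 3, depth 1), n26 (id 4, depth 1), n33 (id 6, depth 1), n8 (id 9, depth 1).
Iteration 2: rows with parent in {3,4,6,9} -> n38 (id 10, depth 2).
Iteration 3: rows with parent in {10} -> n14 (id 12, depth 3).
Iteration 4: no rows with parent in {12}; recursion stops.
SUM(depth) = 0 + 1 + 1 + 1 + 1 + 2 + 3 = 9.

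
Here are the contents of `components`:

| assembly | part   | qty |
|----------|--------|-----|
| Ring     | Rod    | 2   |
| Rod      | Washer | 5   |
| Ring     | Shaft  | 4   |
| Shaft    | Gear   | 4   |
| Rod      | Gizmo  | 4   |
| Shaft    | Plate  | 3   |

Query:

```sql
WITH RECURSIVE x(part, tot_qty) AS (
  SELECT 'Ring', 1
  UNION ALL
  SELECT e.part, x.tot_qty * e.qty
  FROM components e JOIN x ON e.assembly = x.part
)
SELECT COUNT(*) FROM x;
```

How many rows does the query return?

7

Base: (Ring, tot_qty=1).
Iteration 1: components of {Ring} -> Rod = 1*2 = 2, Shaft = 1*4 = 4.
Iteration 2: components of {Rod,Shaft} -> Gear = 4*4 = 16, Gizmo = 2*4 = 8, Plate = 4*3 = 12, Washer = 2*5 = 10.
Iteration 3: no further components; recursion stops.
Total rows emitted: 7.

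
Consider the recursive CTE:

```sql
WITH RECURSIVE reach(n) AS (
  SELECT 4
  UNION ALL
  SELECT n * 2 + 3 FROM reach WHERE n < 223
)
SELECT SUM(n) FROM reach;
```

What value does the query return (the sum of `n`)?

Base: n=4.
Iteration 1: 4 < 223 holds -> n = 4 * 2 + 3 = 11.
Iteration 2: 11 < 223 holds -> n = 11 * 2 + 3 = 25.
Iteration 3: 25 < 223 holds -> n = 25 * 2 + 3 = 53.
Iteration 4: 53 < 223 holds -> n = 53 * 2 + 3 = 109.
Iteration 5: 109 < 223 holds -> n = 109 * 2 + 3 = 221.
Iteration 6: 221 < 223 holds -> n = 221 * 2 + 3 = 445.
Iteration 7: 445 < 223 fails; recursion stops.
SUM(n) = 4 + 11 + 25 + 53 + 109 + 221 + 445 = 868.

868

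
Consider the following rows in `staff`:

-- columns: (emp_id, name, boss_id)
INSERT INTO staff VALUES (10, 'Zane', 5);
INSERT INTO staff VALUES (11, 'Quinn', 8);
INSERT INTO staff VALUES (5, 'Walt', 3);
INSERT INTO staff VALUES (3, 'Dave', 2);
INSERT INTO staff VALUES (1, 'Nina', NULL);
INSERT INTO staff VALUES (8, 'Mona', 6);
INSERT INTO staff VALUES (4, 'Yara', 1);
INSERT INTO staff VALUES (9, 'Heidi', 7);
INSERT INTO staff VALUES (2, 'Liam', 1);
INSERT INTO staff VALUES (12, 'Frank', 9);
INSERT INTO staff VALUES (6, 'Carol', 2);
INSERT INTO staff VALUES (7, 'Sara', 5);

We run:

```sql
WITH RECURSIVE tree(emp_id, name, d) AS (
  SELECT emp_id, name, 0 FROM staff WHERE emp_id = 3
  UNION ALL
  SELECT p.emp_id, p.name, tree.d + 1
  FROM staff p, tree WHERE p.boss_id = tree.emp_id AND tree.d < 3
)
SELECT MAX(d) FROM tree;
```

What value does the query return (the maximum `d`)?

3

Base: emp_id=3 (Dave) at d 0.
Iteration 1: rows with boss_id in {3} -> Walt (id 5, d 1).
Iteration 2: rows with boss_id in {5} -> Sara (id 7, d 2), Zane (id 10, d 2).
Iteration 3: rows with boss_id in {7,10} -> Heidi (id 9, d 3).
Iteration 4: d < 3 fails for all current rows; recursion stops.
d values: 0, 1, 2, 2, 3; the maximum is 3.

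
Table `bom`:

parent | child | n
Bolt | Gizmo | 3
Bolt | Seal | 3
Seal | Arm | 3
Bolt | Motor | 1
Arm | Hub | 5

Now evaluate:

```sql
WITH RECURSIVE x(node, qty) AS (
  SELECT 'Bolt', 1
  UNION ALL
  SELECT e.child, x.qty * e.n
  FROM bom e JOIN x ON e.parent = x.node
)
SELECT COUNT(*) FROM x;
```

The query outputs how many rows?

Base: (Bolt, qty=1).
Iteration 1: components of {Bolt} -> Gizmo = 1*3 = 3, Motor = 1*1 = 1, Seal = 1*3 = 3.
Iteration 2: components of {Gizmo,Motor,Seal} -> Arm = 3*3 = 9.
Iteration 3: components of {Arm} -> Hub = 9*5 = 45.
Iteration 4: no further components; recursion stops.
Total rows emitted: 6.

6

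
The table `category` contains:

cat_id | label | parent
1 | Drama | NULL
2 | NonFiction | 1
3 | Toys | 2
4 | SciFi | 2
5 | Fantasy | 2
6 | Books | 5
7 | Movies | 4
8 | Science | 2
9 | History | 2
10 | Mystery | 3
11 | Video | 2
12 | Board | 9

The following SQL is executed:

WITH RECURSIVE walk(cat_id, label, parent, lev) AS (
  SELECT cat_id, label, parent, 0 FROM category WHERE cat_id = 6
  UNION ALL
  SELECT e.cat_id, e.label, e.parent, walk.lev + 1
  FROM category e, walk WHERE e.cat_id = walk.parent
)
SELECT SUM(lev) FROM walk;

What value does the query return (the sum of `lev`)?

6

Base: cat_id=6 (Books), parent=5, lev 0.
Iteration 1: join on cat_id=5 -> Fantasy (id 5, parent=2, lev 1).
Iteration 2: join on cat_id=2 -> NonFiction (id 2, parent=1, lev 2).
Iteration 3: join on cat_id=1 -> Drama (id 1, parent=NULL, lev 3).
Iteration 4: parent is NULL; no match; recursion stops.
SUM(lev) = 0 + 1 + 2 + 3 = 6.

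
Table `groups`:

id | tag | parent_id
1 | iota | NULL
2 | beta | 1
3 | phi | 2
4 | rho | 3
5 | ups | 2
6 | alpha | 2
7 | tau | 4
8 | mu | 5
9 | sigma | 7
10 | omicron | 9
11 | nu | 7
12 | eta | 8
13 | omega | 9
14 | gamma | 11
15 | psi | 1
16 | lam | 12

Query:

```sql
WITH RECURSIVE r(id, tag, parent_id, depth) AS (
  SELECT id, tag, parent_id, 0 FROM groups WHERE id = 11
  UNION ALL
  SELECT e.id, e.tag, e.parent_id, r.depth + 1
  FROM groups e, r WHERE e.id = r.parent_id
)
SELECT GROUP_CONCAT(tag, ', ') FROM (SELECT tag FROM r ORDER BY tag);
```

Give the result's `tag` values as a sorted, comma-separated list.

beta, iota, nu, phi, rho, tau

Base: id=11 (nu), parent_id=7, depth 0.
Iteration 1: join on id=7 -> tau (id 7, parent_id=4, depth 1).
Iteration 2: join on id=4 -> rho (id 4, parent_id=3, depth 2).
Iteration 3: join on id=3 -> phi (id 3, parent_id=2, depth 3).
Iteration 4: join on id=2 -> beta (id 2, parent_id=1, depth 4).
Iteration 5: join on id=1 -> iota (id 1, parent_id=NULL, depth 5).
Iteration 6: parent_id is NULL; no match; recursion stops.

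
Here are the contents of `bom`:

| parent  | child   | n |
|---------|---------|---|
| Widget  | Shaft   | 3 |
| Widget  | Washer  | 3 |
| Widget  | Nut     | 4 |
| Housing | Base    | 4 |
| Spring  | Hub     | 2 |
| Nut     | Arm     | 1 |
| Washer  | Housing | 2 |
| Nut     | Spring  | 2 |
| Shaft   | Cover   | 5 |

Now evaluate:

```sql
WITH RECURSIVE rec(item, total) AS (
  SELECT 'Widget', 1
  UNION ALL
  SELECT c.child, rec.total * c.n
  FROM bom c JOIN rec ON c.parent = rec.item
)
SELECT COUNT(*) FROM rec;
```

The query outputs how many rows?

Base: (Widget, total=1).
Iteration 1: components of {Widget} -> Nut = 1*4 = 4, Shaft = 1*3 = 3, Washer = 1*3 = 3.
Iteration 2: components of {Nut,Shaft,Washer} -> Arm = 4*1 = 4, Cover = 3*5 = 15, Housing = 3*2 = 6, Spring = 4*2 = 8.
Iteration 3: components of {Arm,Cover,Housing,Spring} -> Base = 6*4 = 24, Hub = 8*2 = 16.
Iteration 4: no further components; recursion stops.
Total rows emitted: 10.

10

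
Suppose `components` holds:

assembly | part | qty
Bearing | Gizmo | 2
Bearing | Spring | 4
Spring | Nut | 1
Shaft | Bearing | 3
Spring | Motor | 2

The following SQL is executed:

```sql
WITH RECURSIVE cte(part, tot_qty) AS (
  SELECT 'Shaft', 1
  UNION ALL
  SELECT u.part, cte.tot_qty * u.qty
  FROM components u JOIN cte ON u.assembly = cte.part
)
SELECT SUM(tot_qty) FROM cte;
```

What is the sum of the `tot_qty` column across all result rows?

58

Base: (Shaft, tot_qty=1).
Iteration 1: components of {Shaft} -> Bearing = 1*3 = 3.
Iteration 2: components of {Bearing} -> Gizmo = 3*2 = 6, Spring = 3*4 = 12.
Iteration 3: components of {Gizmo,Spring} -> Motor = 12*2 = 24, Nut = 12*1 = 12.
Iteration 4: no further components; recursion stops.
SUM(tot_qty) = 1 + 3 + 6 + 12 + 24 + 12 = 58.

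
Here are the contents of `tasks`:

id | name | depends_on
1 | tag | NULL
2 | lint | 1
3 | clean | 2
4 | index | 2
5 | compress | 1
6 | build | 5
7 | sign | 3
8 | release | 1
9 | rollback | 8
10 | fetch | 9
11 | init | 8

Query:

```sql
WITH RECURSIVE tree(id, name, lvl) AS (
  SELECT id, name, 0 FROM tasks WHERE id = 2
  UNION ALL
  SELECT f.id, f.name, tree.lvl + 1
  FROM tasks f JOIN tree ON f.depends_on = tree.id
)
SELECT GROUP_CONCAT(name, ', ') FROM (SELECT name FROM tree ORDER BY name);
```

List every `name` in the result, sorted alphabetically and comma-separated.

clean, index, lint, sign

Base: id=2 (lint) at lvl 0.
Iteration 1: rows with depends_on in {2} -> clean (id 3, lvl 1), index (id 4, lvl 1).
Iteration 2: rows with depends_on in {3,4} -> sign (id 7, lvl 2).
Iteration 3: no rows with depends_on in {7}; recursion stops.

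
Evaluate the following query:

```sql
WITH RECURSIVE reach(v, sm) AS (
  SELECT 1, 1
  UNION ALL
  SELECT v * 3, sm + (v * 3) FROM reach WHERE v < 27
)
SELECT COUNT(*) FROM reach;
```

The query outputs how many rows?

Base: v=1, sm=1.
Iteration 1: 1 < 27 holds -> v = 1 * 3 = 3, sm = 1 + 3 = 4.
Iteration 2: 3 < 27 holds -> v = 3 * 3 = 9, sm = 4 + 9 = 13.
Iteration 3: 9 < 27 holds -> v = 9 * 3 = 27, sm = 13 + 27 = 40.
Iteration 4: 27 < 27 fails; recursion stops.
Total rows emitted: 4.

4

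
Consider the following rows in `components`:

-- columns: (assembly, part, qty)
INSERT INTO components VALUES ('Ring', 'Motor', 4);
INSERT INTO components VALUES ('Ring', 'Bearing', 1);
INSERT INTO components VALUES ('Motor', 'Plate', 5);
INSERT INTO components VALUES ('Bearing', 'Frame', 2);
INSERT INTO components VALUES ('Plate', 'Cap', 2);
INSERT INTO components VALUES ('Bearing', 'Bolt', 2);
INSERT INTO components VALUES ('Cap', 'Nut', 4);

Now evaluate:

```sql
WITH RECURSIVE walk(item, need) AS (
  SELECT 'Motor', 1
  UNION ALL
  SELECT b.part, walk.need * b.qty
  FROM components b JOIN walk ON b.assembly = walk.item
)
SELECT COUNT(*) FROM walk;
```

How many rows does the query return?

Base: (Motor, need=1).
Iteration 1: components of {Motor} -> Plate = 1*5 = 5.
Iteration 2: components of {Plate} -> Cap = 5*2 = 10.
Iteration 3: components of {Cap} -> Nut = 10*4 = 40.
Iteration 4: no further components; recursion stops.
Total rows emitted: 4.

4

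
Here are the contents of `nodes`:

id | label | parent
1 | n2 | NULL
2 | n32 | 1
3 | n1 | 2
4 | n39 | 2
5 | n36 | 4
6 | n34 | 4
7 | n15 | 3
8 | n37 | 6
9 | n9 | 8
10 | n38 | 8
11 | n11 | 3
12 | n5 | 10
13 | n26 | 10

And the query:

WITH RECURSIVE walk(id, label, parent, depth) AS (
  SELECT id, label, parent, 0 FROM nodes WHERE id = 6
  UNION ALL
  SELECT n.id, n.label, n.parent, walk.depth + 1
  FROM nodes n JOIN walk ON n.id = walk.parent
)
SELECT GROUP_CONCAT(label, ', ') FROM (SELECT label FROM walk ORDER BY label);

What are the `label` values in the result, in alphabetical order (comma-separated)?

Base: id=6 (n34), parent=4, depth 0.
Iteration 1: join on id=4 -> n39 (id 4, parent=2, depth 1).
Iteration 2: join on id=2 -> n32 (id 2, parent=1, depth 2).
Iteration 3: join on id=1 -> n2 (id 1, parent=NULL, depth 3).
Iteration 4: parent is NULL; no match; recursion stops.

n2, n32, n34, n39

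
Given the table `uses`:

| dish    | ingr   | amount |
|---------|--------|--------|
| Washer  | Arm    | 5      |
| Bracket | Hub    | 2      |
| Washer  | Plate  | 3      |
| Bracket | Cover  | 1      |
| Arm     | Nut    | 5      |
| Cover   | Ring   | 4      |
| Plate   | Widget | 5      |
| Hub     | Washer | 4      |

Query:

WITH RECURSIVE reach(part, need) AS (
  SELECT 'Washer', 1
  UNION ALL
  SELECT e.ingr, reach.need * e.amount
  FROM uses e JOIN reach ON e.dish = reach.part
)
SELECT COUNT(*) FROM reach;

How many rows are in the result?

5

Base: (Washer, need=1).
Iteration 1: components of {Washer} -> Arm = 1*5 = 5, Plate = 1*3 = 3.
Iteration 2: components of {Arm,Plate} -> Nut = 5*5 = 25, Widget = 3*5 = 15.
Iteration 3: no further components; recursion stops.
Total rows emitted: 5.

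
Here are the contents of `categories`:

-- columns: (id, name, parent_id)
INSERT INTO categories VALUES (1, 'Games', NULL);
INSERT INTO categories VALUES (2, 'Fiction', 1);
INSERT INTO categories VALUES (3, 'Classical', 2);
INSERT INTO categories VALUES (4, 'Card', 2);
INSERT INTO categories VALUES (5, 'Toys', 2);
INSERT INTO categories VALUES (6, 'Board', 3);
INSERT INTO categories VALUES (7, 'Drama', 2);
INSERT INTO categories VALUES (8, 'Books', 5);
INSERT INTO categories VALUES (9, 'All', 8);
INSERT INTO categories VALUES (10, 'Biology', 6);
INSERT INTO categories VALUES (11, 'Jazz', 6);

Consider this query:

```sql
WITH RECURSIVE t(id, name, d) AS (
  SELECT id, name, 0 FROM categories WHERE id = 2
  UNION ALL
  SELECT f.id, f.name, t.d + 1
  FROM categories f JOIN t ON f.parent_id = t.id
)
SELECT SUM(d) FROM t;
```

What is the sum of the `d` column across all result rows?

Base: id=2 (Fiction) at d 0.
Iteration 1: rows with parent_id in {2} -> Classical (id 3, d 1), Card (id 4, d 1), Toys (id 5, d 1), Drama (id 7, d 1).
Iteration 2: rows with parent_id in {3,4,5,7} -> Board (id 6, d 2), Books (id 8, d 2).
Iteration 3: rows with parent_id in {6,8} -> All (id 9, d 3), Biology (id 10, d 3), Jazz (id 11, d 3).
Iteration 4: no rows with parent_id in {9,10,11}; recursion stops.
SUM(d) = 0 + 1 + 1 + 1 + 1 + 2 + 2 + 3 + 3 + 3 = 17.

17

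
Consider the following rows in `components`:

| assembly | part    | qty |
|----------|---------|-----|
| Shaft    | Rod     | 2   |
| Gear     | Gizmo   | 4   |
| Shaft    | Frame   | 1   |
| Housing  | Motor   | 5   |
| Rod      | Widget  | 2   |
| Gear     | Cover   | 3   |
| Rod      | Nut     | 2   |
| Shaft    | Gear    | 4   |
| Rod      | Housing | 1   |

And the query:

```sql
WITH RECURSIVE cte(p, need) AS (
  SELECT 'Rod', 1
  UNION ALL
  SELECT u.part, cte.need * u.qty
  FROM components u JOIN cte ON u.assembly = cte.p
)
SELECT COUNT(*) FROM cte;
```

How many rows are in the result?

Base: (Rod, need=1).
Iteration 1: components of {Rod} -> Housing = 1*1 = 1, Nut = 1*2 = 2, Widget = 1*2 = 2.
Iteration 2: components of {Housing,Nut,Widget} -> Motor = 1*5 = 5.
Iteration 3: no further components; recursion stops.
Total rows emitted: 5.

5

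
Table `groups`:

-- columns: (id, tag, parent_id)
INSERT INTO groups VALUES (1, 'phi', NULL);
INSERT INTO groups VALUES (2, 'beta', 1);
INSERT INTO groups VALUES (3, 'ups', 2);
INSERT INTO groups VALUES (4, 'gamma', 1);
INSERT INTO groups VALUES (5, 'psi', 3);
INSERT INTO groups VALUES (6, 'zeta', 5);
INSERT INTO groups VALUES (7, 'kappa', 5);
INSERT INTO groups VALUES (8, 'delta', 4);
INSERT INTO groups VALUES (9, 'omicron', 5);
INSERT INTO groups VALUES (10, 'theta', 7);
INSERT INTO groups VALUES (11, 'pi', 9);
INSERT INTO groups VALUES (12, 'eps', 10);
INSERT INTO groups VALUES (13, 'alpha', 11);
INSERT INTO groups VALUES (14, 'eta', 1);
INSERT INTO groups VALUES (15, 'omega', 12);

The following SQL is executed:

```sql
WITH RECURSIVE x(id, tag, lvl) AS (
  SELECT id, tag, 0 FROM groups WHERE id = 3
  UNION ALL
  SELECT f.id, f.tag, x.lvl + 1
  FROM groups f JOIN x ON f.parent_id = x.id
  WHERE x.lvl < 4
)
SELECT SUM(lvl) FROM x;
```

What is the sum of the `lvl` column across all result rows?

Base: id=3 (ups) at lvl 0.
Iteration 1: rows with parent_id in {3} -> psi (id 5, lvl 1).
Iteration 2: rows with parent_id in {5} -> zeta (id 6, lvl 2), kappa (id 7, lvl 2), omicron (id 9, lvl 2).
Iteration 3: rows with parent_id in {6,7,9} -> theta (id 10, lvl 3), pi (id 11, lvl 3).
Iteration 4: rows with parent_id in {10,11} -> eps (id 12, lvl 4), alpha (id 13, lvl 4).
Iteration 5: lvl < 4 fails for all current rows; recursion stops.
SUM(lvl) = 0 + 1 + 2 + 2 + 2 + 3 + 3 + 4 + 4 = 21.

21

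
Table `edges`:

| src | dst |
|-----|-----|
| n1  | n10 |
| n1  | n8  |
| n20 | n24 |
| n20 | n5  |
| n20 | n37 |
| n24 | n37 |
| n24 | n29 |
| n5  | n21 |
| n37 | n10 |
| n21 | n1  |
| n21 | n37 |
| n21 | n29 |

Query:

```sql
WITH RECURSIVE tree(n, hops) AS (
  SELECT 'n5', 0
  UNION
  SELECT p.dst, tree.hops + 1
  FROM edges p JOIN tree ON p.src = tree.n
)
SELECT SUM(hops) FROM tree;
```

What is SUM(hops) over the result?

Base: (n5, hops=0).
Iteration 1: edges from {n5} -> (n21, hops=1).
Iteration 2: edges from {n21} -> (n1, hops=2), (n29, hops=2), (n37, hops=2).
Iteration 3: edges from {n1,n29,n37} -> (n10, hops=3), (n8, hops=3). [UNION drops 1 duplicate row(s)]
Iteration 4: no outgoing edges from {n10,n8}; recursion stops.
SUM(hops) = 0 + 1 + 2 + 2 + 2 + 3 + 3 = 13.

13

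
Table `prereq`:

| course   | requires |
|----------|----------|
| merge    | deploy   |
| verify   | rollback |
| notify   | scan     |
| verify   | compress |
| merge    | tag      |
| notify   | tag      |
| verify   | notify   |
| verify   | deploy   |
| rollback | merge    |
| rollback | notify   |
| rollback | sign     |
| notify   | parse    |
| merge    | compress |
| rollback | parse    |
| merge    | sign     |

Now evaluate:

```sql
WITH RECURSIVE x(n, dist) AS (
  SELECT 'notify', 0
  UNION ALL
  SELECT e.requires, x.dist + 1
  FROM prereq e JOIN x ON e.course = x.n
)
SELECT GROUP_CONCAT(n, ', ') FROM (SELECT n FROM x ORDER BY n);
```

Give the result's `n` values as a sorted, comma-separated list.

notify, parse, scan, tag

Base: (notify, dist=0).
Iteration 1: edges from {notify} -> (parse, dist=1), (scan, dist=1), (tag, dist=1).
Iteration 2: no outgoing edges from {parse,scan,tag}; recursion stops.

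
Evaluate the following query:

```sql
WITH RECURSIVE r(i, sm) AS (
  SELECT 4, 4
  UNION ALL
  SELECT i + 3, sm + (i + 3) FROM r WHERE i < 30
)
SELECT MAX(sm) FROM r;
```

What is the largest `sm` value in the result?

175

Base: i=4, sm=4.
Iteration 1: 4 < 30 holds -> i = 4 + 3 = 7, sm = 4 + 7 = 11.
Iteration 2: 7 < 30 holds -> i = 7 + 3 = 10, sm = 11 + 10 = 21.
Iteration 3: 10 < 30 holds -> i = 10 + 3 = 13, sm = 21 + 13 = 34.
Iteration 4: 13 < 30 holds -> i = 13 + 3 = 16, sm = 34 + 16 = 50.
Iteration 5: 16 < 30 holds -> i = 16 + 3 = 19, sm = 50 + 19 = 69.
Iteration 6: 19 < 30 holds -> i = 19 + 3 = 22, sm = 69 + 22 = 91.
Iteration 7: 22 < 30 holds -> i = 22 + 3 = 25, sm = 91 + 25 = 116.
Iteration 8: 25 < 30 holds -> i = 25 + 3 = 28, sm = 116 + 28 = 144.
Iteration 9: 28 < 30 holds -> i = 28 + 3 = 31, sm = 144 + 31 = 175.
Iteration 10: 31 < 30 fails; recursion stops.
sm values: 4, 11, 21, 34, 50, 69, 91, 116, 144, 175; the maximum is 175.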